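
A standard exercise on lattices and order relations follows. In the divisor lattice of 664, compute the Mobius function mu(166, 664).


In a divisor lattice, mu(a,b) = mu(b/a) where mu is the classical Mobius function.
b/a = 664/166 = 4
Prime factorization of 4: primes [2]
4 is not squarefree, so mu(4) = 0


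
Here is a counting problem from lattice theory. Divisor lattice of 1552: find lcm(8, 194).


In a divisor lattice, join = lcm (least common multiple).
gcd(8,194) = 2
lcm(8,194) = 8*194/gcd = 1552/2 = 776


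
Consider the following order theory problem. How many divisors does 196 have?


Divisors of 196: [1, 2, 4, 7, 14, 28, 49, 98, 196]
Count: 9


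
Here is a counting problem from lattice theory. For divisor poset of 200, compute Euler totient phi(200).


phi(n) = n * prod_{p|n} (1 - 1/p).
Prime divisors of 200: [2, 5]
phi(200) = 200 * (1 - 1/2) * (1 - 1/5)
phi(200) = 80


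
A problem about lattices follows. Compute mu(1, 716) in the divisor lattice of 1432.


In a divisor lattice, mu(a,b) = mu(b/a) where mu is the classical Mobius function.
b/a = 716/1 = 716
Prime factorization of 716: primes [2, 179]
716 is not squarefree, so mu(716) = 0


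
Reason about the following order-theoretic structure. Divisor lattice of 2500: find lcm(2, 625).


In a divisor lattice, join = lcm (least common multiple).
gcd(2,625) = 1
lcm(2,625) = 2*625/gcd = 1250/1 = 1250


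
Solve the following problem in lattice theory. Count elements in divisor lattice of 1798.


Divisors of 1798: [1, 2, 29, 31, 58, 62, 899, 1798]
Count: 8


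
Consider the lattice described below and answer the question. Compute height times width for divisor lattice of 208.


Height = length of longest chain minus 1; width = size of largest antichain.
A maximum chain: 1 | 13 | 26 | 52 | 104 | 208  (height 5).
A maximum antichain: {2, 13}  (width 2).
Product = 5 * 2 = 10


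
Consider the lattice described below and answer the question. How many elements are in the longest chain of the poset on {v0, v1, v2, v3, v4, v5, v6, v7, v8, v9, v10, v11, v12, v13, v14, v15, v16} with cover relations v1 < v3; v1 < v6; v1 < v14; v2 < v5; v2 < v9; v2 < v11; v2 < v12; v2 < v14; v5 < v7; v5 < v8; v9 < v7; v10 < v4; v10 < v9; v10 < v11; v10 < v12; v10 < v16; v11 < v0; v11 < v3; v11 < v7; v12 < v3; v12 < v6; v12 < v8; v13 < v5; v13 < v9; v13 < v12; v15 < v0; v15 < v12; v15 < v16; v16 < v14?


A chain is a totally ordered subset; we count the number of elements in a maximum chain.
Compute, for each element x, the size of the longest chain ending at x:
  v1: 1
  v2: 1
  v10: 1
  v13: 1
  v15: 1
  v4: 2
  ...
A maximum chain: v2 < v11 < v0
Number of elements in the longest chain: 3


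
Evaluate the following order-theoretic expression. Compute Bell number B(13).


B(n) = number of set partitions of an n-element set.
B(n) satisfies the recurrence: B(n+1) = sum_k C(n,k)*B(k).
B(13) = 27644437


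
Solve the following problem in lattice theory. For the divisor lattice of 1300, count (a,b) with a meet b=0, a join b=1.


Complement pair (a,b): a meet b = bottom, a join b = top.
Here: gcd(a,b)=1 and lcm(a,b)=1300, i.e. a*b=1300 with a,b coprime.
Pairs found: (1,1300), (4,325), (13,100), (25,52), ... (4 more)
Total ordered pairs: 8


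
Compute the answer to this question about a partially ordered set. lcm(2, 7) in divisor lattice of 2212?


Join=lcm.
gcd(2,7)=1
lcm=14


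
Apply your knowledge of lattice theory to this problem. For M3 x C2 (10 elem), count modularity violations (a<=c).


Modular law: if a <= c then a v (b ^ c) = (a v b) ^ c.
Check all triples (a,b,c) with a <= c among 10 elements.
This lattice is modular (diamonds M_m and their chain-products are modular).
Total violating triples: 0


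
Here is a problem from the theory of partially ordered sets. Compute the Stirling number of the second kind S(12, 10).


S(n,k) = k*S(n-1,k) + S(n-1,k-1).
S(11,10) = 55, S(11,9) = 1155
S(12,10) = 10*55 + 1155 = 550 + 1155
S(12,10) = 1705


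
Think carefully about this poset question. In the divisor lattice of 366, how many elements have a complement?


An element a is complemented if some b has a meet b = bottom, a join b = top.
a is complemented iff gcd(a, n/a)=1, i.e. a is a unitary divisor of 366.
Complemented elements: 1, 2, 3, 6, 61, 122, ... (2 more)
Count: 8


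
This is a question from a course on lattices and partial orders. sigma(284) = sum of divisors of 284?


sigma(n) = sum of divisors.
Divisors of 284: [1, 2, 4, 71, 142, 284]
Sum = 504


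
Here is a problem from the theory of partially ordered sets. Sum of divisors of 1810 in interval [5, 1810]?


Interval [5,1810] in divisors of 1810: [5, 10, 905, 1810]
Sum = 2730


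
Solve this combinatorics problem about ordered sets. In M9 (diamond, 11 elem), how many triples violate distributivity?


Distributive law: a ^ (b v c) = (a ^ b) v (a ^ c).
Check all 11^3 = 1331 ordered triples (a,b,c).
  e.g. a=a1, b=a2, c=a3: lhs=a1 != rhs=0
  e.g. a=a1, b=a2, c=a4: lhs=a1 != rhs=0
Total violating triples: 504


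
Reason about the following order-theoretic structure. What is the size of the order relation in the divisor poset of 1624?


The order relation is {(a,b) : a <= b}, reflexive so it includes (a,a).
Examples: (1,1), (1,116), (1,14), (1,1624), (1,2), ...
Total ordered pairs: 90


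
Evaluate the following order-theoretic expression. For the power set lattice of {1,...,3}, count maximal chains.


A maximal chain goes from the minimum element to a maximal element via cover relations.
Counting all min-to-max paths in the cover graph.
Total maximal chains: 6


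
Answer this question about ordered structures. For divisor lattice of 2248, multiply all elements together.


Divisors of 2248: [1, 2, 4, 8, 281, 562, 1124, 2248]
Product = n^(d(n)/2) = 2248^(8/2)
Product = 25537902678016


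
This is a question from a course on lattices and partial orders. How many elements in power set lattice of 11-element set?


Power set = 2^n.
2^11 = 2048


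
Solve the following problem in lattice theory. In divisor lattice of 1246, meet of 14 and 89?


In a divisor lattice, meet = gcd (greatest common divisor).
By Euclidean algorithm or factoring: gcd(14,89) = 1


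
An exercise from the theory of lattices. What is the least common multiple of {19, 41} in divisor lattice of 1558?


In a divisor lattice, join = lcm (least common multiple).
Compute lcm iteratively: start with first element, then lcm(current, next).
Elements: [19, 41]
lcm(19,41) = 779
Final lcm = 779


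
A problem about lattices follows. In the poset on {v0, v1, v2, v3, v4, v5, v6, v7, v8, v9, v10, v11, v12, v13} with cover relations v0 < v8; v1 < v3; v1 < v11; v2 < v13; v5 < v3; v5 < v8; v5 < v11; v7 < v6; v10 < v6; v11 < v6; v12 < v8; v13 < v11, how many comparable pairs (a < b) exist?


A comparable pair {a,b} has a < b or b < a in the order.
Count unordered pairs where one element is strictly below the other.
Examples: {v0,v8}, {v1,v3}, {v1,v6}, {v1,v11}, ...
Total comparable pairs: 17


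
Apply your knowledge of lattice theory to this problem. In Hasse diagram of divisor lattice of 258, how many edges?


A cover relation a -< b holds when a < b with no c strictly between.
Cover relations:
  1 -< 2
  1 -< 3
  1 -< 43
  2 -< 6
  2 -< 86
  3 -< 6
  3 -< 129
  6 -< 258
  ...4 more
Total: 12


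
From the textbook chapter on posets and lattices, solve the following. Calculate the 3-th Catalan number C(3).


C(n) = C(2n, n) / (n+1).
C(6, 3) = 20
C(3) = 20 / 4 = 5


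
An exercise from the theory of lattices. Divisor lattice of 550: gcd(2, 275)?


Meet=gcd.
gcd(2,275)=1


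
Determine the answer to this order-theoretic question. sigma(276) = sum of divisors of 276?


sigma(n) = sum of divisors.
Divisors of 276: [1, 2, 3, 4, 6, 12, 23, 46, 69, 92, 138, 276]
Sum = 672


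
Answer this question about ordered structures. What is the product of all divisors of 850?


Divisors of 850: [1, 2, 5, 10, 17, 25, 34, 50, 85, 170, 425, 850]
Product = n^(d(n)/2) = 850^(12/2)
Product = 377149515625000000


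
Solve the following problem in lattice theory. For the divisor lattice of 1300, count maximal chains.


A maximal chain goes from the minimum element to a maximal element via cover relations.
Counting all min-to-max paths in the cover graph.
Total maximal chains: 30


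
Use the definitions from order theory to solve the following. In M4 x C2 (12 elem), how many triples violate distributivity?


Distributive law: a ^ (b v c) = (a ^ b) v (a ^ c).
Check all 12^3 = 1728 ordered triples (a,b,c).
  e.g. a=(a1,0), b=(a2,0), c=(a3,0): lhs=(a1,0) != rhs=(0,0)
  e.g. a=(a1,0), b=(a2,0), c=(a3,1): lhs=(a1,0) != rhs=(0,0)
Total violating triples: 192


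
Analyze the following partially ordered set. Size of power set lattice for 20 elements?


Power set = 2^n.
2^20 = 1048576


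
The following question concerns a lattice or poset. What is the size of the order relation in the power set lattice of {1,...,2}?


The order relation is {(a,b) : a <= b}, reflexive so it includes (a,a).
Examples: ({},{}), ({},{1,2}), ({},{1}), ({},{2}), ({1,2},{1,2}), ...
Total ordered pairs: 9


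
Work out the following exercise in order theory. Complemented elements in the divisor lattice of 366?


An element a is complemented if some b has a meet b = bottom, a join b = top.
a is complemented iff gcd(a, n/a)=1, i.e. a is a unitary divisor of 366.
Complemented elements: 1, 2, 3, 6, 61, 122, ... (2 more)
Count: 8


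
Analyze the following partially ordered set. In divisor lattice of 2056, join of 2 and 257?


In a divisor lattice, join = lcm (least common multiple).
gcd(2,257) = 1
lcm(2,257) = 2*257/gcd = 514/1 = 514


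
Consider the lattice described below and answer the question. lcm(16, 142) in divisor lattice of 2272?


Join=lcm.
gcd(16,142)=2
lcm=1136


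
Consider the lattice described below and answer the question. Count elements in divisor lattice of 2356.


Divisors of 2356: [1, 2, 4, 19, 31, 38, 62, 76, 124, 589, 1178, 2356]
Count: 12


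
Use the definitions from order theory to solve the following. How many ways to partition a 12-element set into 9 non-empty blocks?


S(n,k) = k*S(n-1,k) + S(n-1,k-1).
S(11,9) = 1155, S(11,8) = 11880
S(12,9) = 9*1155 + 11880 = 10395 + 11880
S(12,9) = 22275


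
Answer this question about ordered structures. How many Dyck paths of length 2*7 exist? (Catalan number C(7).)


C(n) = C(2n, n) / (n+1).
C(14, 7) = 3432
C(7) = 3432 / 8 = 429


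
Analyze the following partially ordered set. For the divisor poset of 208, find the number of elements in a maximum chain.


A chain is a totally ordered subset; we count the number of elements in a maximum chain.
Compute, for each element x, the size of the longest chain ending at x:
  1: 1
  2: 2
  13: 2
  4: 3
  8: 4
  26: 3
  ...
A maximum chain: 1 < 2 < 4 < 8 < 16 < 208
Number of elements in the longest chain: 6


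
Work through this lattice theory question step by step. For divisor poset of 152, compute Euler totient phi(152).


phi(n) = n * prod_{p|n} (1 - 1/p).
Prime divisors of 152: [2, 19]
phi(152) = 152 * (1 - 1/2) * (1 - 1/19)
phi(152) = 72


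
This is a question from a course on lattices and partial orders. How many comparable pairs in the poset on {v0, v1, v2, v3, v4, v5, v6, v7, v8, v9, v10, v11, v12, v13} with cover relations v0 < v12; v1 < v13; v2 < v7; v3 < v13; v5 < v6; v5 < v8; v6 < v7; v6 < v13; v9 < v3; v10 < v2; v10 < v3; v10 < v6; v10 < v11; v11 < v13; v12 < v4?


A comparable pair {a,b} has a < b or b < a in the order.
Count unordered pairs where one element is strictly below the other.
Examples: {v0,v4}, {v0,v12}, {v1,v13}, {v2,v7}, ...
Total comparable pairs: 21


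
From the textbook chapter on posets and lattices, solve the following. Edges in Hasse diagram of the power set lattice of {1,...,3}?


A cover relation a -< b holds when a < b with no c strictly between.
Cover relations:
  {} -< {1}
  {} -< {2}
  {} -< {3}
  {1} -< {1,2}
  {1} -< {1,3}
  {2} -< {1,2}
  {2} -< {2,3}
  {3} -< {1,3}
  ...4 more
Total: 12


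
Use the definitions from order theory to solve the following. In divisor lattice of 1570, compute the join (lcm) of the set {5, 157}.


In a divisor lattice, join = lcm (least common multiple).
Compute lcm iteratively: start with first element, then lcm(current, next).
Elements: [5, 157]
lcm(5,157) = 785
Final lcm = 785


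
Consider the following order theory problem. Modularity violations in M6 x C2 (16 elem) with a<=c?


Modular law: if a <= c then a v (b ^ c) = (a v b) ^ c.
Check all triples (a,b,c) with a <= c among 16 elements.
This lattice is modular (diamonds M_m and their chain-products are modular).
Total violating triples: 0


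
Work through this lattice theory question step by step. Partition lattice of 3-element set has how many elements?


B(n) = number of set partitions of an n-element set.
B(n) satisfies the recurrence: B(n+1) = sum_k C(n,k)*B(k).
B(3) = 5


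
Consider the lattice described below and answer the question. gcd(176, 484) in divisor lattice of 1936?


Meet=gcd.
gcd(176,484)=44


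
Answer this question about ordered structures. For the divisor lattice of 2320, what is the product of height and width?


Height = length of longest chain minus 1; width = size of largest antichain.
A maximum chain: 1 | 29 | 145 | 290 | 580 | 1160 | 2320  (height 6).
A maximum antichain: {4, 10, 58, 145}  (width 4).
Product = 6 * 4 = 24


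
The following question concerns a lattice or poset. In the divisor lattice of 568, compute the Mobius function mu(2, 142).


In a divisor lattice, mu(a,b) = mu(b/a) where mu is the classical Mobius function.
b/a = 142/2 = 71
Prime factorization of 71: primes [71]
71 is squarefree with 1 prime factor(s), so mu(71) = (-1)^1 = -1


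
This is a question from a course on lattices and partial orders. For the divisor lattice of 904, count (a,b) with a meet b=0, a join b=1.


Complement pair (a,b): a meet b = bottom, a join b = top.
Here: gcd(a,b)=1 and lcm(a,b)=904, i.e. a*b=904 with a,b coprime.
Pairs found: (1,904), (8,113), (113,8), (904,1)
Total ordered pairs: 4


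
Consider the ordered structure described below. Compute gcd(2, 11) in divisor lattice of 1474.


In a divisor lattice, meet = gcd (greatest common divisor).
By Euclidean algorithm or factoring: gcd(2,11) = 1


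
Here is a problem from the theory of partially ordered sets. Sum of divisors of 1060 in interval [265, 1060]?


Interval [265,1060] in divisors of 1060: [265, 530, 1060]
Sum = 1855


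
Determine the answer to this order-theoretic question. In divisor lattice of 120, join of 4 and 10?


In a divisor lattice, join = lcm (least common multiple).
gcd(4,10) = 2
lcm(4,10) = 4*10/gcd = 40/2 = 20


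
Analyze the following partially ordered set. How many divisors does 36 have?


Divisors of 36: [1, 2, 3, 4, 6, 9, 12, 18, 36]
Count: 9


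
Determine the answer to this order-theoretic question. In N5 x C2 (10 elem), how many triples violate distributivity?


Distributive law: a ^ (b v c) = (a ^ b) v (a ^ c).
Check all 10^3 = 1000 ordered triples (a,b,c).
  e.g. a=(b,0), b=(a,0), c=(c,0): lhs=(b,0) != rhs=(a,0)
  e.g. a=(b,0), b=(a,0), c=(c,1): lhs=(b,0) != rhs=(a,0)
Total violating triples: 16


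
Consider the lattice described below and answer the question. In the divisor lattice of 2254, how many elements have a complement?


An element a is complemented if some b has a meet b = bottom, a join b = top.
a is complemented iff gcd(a, n/a)=1, i.e. a is a unitary divisor of 2254.
Complemented elements: 1, 2, 23, 46, 49, 98, ... (2 more)
Count: 8


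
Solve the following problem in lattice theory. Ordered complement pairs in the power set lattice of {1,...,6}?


Complement pair (a,b): a meet b = bottom, a join b = top.
Here: A intersect B = {} and A union B = {1,...,6}.
Pairs found: ({},{1,2,3,4,5,6}), ({1},{2,3,4,5,6}), ({2},{1,3,4,5,6}), ({3},{1,2,4,5,6}), ... (60 more)
Total ordered pairs: 64


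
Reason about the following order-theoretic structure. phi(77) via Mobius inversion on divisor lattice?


phi(n) = n * prod_{p|n} (1 - 1/p).
Prime divisors of 77: [7, 11]
phi(77) = 77 * (1 - 1/7) * (1 - 1/11)
phi(77) = 60


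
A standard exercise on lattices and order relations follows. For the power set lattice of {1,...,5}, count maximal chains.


A maximal chain goes from the minimum element to a maximal element via cover relations.
Counting all min-to-max paths in the cover graph.
Total maximal chains: 120


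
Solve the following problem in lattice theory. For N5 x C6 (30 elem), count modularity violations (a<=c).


Modular law: if a <= c then a v (b ^ c) = (a v b) ^ c.
Check all triples (a,b,c) with a <= c among 30 elements.
  e.g. a=(a,0), b=(c,0), c=(b,0): lhs=(a,0) != rhs=(b,0)
  e.g. a=(a,0), b=(c,1), c=(b,0): lhs=(a,0) != rhs=(b,0)
Total violating triples: 126


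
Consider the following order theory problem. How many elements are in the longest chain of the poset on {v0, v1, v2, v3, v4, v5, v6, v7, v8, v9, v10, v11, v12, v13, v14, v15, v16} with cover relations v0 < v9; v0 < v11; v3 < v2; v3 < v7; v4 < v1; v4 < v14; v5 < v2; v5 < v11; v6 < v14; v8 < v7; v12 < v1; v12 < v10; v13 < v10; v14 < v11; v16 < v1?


A chain is a totally ordered subset; we count the number of elements in a maximum chain.
Compute, for each element x, the size of the longest chain ending at x:
  v0: 1
  v3: 1
  v4: 1
  v5: 1
  v6: 1
  v8: 1
  ...
A maximum chain: v4 < v14 < v11
Number of elements in the longest chain: 3


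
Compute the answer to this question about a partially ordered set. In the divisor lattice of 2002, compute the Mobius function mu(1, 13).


In a divisor lattice, mu(a,b) = mu(b/a) where mu is the classical Mobius function.
b/a = 13/1 = 13
Prime factorization of 13: primes [13]
13 is squarefree with 1 prime factor(s), so mu(13) = (-1)^1 = -1


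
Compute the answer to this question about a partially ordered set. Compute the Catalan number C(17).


C(n) = C(2n, n) / (n+1).
C(34, 17) = 2333606220
C(17) = 2333606220 / 18 = 129644790


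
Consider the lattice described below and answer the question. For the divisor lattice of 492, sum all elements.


sigma(n) = sum of divisors.
Divisors of 492: [1, 2, 3, 4, 6, 12, 41, 82, 123, 164, 246, 492]
Sum = 1176


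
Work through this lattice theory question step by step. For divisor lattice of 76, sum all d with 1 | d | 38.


Interval [1,38] in divisors of 76: [1, 2, 19, 38]
Sum = 60


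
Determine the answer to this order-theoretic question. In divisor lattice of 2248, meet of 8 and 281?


In a divisor lattice, meet = gcd (greatest common divisor).
By Euclidean algorithm or factoring: gcd(8,281) = 1


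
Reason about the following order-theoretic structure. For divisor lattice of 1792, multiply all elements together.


Divisors of 1792: [1, 2, 4, 7, 8, 14, 16, 28, 32, 56, 64, 112, 128, 224, 256, 448, 896, 1792]
Product = n^(d(n)/2) = 1792^(18/2)
Product = 190564521159693895182919401472


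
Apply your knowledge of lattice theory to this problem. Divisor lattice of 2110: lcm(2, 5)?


Join=lcm.
gcd(2,5)=1
lcm=10


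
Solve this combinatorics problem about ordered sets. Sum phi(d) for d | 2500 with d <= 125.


Divisors of 2500 up to 125: [1, 2, 4, 5, 10, 20, 25, 50, 100, 125]
phi values: [1, 1, 2, 4, 4, 8, 20, 20, 40, 100]
Sum = 200


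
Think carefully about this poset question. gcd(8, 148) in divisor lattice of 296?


Meet=gcd.
gcd(8,148)=4


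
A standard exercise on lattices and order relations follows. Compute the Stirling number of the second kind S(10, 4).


S(n,k) = k*S(n-1,k) + S(n-1,k-1).
S(9,4) = 7770, S(9,3) = 3025
S(10,4) = 4*7770 + 3025 = 31080 + 3025
S(10,4) = 34105


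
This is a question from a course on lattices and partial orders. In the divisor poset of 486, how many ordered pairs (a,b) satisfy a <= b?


The order relation is {(a,b) : a <= b}, reflexive so it includes (a,a).
Examples: (1,1), (1,162), (1,18), (1,2), (1,243), ...
Total ordered pairs: 63


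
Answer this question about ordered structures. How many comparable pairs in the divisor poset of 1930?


A comparable pair {a,b} has a < b or b < a in the order.
Count unordered pairs where one element is strictly below the other.
Examples: {1,2}, {1,5}, {1,10}, {1,193}, ...
Total comparable pairs: 19


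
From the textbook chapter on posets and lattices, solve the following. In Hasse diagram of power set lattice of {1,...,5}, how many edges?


A cover relation a -< b holds when a < b with no c strictly between.
Cover relations:
  {} -< {1}
  {} -< {2}
  {} -< {3}
  {} -< {4}
  {} -< {5}
  {1} -< {1,2}
  {1} -< {1,3}
  {1} -< {1,4}
  ...72 more
Total: 80


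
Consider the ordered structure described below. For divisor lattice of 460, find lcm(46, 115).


In a divisor lattice, join = lcm (least common multiple).
Compute lcm iteratively: start with first element, then lcm(current, next).
Elements: [46, 115]
lcm(46,115) = 230
Final lcm = 230


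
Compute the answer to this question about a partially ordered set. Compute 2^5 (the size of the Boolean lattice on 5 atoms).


Power set = 2^n.
2^5 = 32


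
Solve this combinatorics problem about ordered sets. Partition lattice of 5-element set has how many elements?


B(n) = number of set partitions of an n-element set.
B(n) satisfies the recurrence: B(n+1) = sum_k C(n,k)*B(k).
B(5) = 52


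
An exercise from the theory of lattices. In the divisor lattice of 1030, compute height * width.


Height = length of longest chain minus 1; width = size of largest antichain.
A maximum chain: 1 | 103 | 515 | 1030  (height 3).
A maximum antichain: {2, 5, 103}  (width 3).
Product = 3 * 3 = 9


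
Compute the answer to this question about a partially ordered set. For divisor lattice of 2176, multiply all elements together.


Divisors of 2176: [1, 2, 4, 8, 16, 17, 32, 34, 64, 68, 128, 136, 272, 544, 1088, 2176]
Product = n^(d(n)/2) = 2176^(16/2)
Product = 502656297790633035773771776


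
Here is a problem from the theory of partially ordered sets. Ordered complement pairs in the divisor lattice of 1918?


Complement pair (a,b): a meet b = bottom, a join b = top.
Here: gcd(a,b)=1 and lcm(a,b)=1918, i.e. a*b=1918 with a,b coprime.
Pairs found: (1,1918), (2,959), (7,274), (14,137), ... (4 more)
Total ordered pairs: 8


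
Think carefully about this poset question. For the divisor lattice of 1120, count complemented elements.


An element a is complemented if some b has a meet b = bottom, a join b = top.
a is complemented iff gcd(a, n/a)=1, i.e. a is a unitary divisor of 1120.
Complemented elements: 1, 5, 7, 32, 35, 160, ... (2 more)
Count: 8


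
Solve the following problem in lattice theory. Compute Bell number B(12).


B(n) = number of set partitions of an n-element set.
B(n) satisfies the recurrence: B(n+1) = sum_k C(n,k)*B(k).
B(12) = 4213597


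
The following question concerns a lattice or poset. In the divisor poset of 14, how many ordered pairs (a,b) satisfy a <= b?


The order relation is {(a,b) : a <= b}, reflexive so it includes (a,a).
Examples: (1,1), (1,14), (1,2), (1,7), (14,14), ...
Total ordered pairs: 9


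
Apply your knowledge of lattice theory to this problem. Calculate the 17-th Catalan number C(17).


C(n) = C(2n, n) / (n+1).
C(34, 17) = 2333606220
C(17) = 2333606220 / 18 = 129644790


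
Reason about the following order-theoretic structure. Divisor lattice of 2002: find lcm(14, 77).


In a divisor lattice, join = lcm (least common multiple).
gcd(14,77) = 7
lcm(14,77) = 14*77/gcd = 1078/7 = 154


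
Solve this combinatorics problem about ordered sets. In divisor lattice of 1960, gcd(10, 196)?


Meet=gcd.
gcd(10,196)=2


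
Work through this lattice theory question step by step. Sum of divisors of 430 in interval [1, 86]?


Interval [1,86] in divisors of 430: [1, 2, 43, 86]
Sum = 132


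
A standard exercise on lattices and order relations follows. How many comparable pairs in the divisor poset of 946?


A comparable pair {a,b} has a < b or b < a in the order.
Count unordered pairs where one element is strictly below the other.
Examples: {1,2}, {1,11}, {1,22}, {1,43}, ...
Total comparable pairs: 19


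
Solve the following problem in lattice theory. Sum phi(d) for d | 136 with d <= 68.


Divisors of 136 up to 68: [1, 2, 4, 8, 17, 34, 68]
phi values: [1, 1, 2, 4, 16, 16, 32]
Sum = 72


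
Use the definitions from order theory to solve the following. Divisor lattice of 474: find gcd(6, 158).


In a divisor lattice, meet = gcd (greatest common divisor).
By Euclidean algorithm or factoring: gcd(6,158) = 2


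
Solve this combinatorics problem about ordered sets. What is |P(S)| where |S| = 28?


Power set = 2^n.
2^28 = 268435456


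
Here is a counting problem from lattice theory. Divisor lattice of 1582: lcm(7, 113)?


Join=lcm.
gcd(7,113)=1
lcm=791


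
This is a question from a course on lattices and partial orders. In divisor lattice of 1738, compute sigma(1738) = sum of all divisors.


sigma(n) = sum of divisors.
Divisors of 1738: [1, 2, 11, 22, 79, 158, 869, 1738]
Sum = 2880


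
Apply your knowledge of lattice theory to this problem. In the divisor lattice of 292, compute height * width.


Height = length of longest chain minus 1; width = size of largest antichain.
A maximum chain: 1 | 73 | 146 | 292  (height 3).
A maximum antichain: {2, 73}  (width 2).
Product = 3 * 2 = 6


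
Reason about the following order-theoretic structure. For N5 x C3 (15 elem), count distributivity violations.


Distributive law: a ^ (b v c) = (a ^ b) v (a ^ c).
Check all 15^3 = 3375 ordered triples (a,b,c).
  e.g. a=(b,0), b=(a,0), c=(c,0): lhs=(b,0) != rhs=(a,0)
  e.g. a=(b,0), b=(a,0), c=(c,1): lhs=(b,0) != rhs=(a,0)
Total violating triples: 54


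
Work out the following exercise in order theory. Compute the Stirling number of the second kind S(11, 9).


S(n,k) = k*S(n-1,k) + S(n-1,k-1).
S(10,9) = 45, S(10,8) = 750
S(11,9) = 9*45 + 750 = 405 + 750
S(11,9) = 1155


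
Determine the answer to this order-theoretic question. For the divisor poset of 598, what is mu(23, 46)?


In a divisor lattice, mu(a,b) = mu(b/a) where mu is the classical Mobius function.
b/a = 46/23 = 2
Prime factorization of 2: primes [2]
2 is squarefree with 1 prime factor(s), so mu(2) = (-1)^1 = -1


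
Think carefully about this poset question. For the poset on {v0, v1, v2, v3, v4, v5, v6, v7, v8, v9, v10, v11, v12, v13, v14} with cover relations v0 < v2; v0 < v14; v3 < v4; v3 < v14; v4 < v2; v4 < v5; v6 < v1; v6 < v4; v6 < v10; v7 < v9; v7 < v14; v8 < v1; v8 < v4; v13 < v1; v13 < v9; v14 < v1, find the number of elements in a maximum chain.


A chain is a totally ordered subset; we count the number of elements in a maximum chain.
Compute, for each element x, the size of the longest chain ending at x:
  v0: 1
  v3: 1
  v6: 1
  v7: 1
  v8: 1
  v11: 1
  ...
A maximum chain: v0 < v14 < v1
Number of elements in the longest chain: 3


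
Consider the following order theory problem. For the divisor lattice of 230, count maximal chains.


A maximal chain goes from the minimum element to a maximal element via cover relations.
Counting all min-to-max paths in the cover graph.
Total maximal chains: 6


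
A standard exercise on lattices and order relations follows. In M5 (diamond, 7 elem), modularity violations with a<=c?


Modular law: if a <= c then a v (b ^ c) = (a v b) ^ c.
Check all triples (a,b,c) with a <= c among 7 elements.
This lattice is modular (diamonds M_m and their chain-products are modular).
Total violating triples: 0


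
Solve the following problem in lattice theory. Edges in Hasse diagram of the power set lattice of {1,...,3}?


A cover relation a -< b holds when a < b with no c strictly between.
Cover relations:
  {} -< {1}
  {} -< {2}
  {} -< {3}
  {1} -< {1,2}
  {1} -< {1,3}
  {2} -< {1,2}
  {2} -< {2,3}
  {3} -< {1,3}
  ...4 more
Total: 12


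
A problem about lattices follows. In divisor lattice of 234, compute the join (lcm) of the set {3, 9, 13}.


In a divisor lattice, join = lcm (least common multiple).
Compute lcm iteratively: start with first element, then lcm(current, next).
Elements: [3, 9, 13]
lcm(3,9) = 9
lcm(9,13) = 117
Final lcm = 117


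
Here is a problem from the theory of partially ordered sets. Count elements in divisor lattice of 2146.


Divisors of 2146: [1, 2, 29, 37, 58, 74, 1073, 2146]
Count: 8


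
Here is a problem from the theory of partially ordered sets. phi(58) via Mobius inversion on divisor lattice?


phi(n) = n * prod_{p|n} (1 - 1/p).
Prime divisors of 58: [2, 29]
phi(58) = 58 * (1 - 1/2) * (1 - 1/29)
phi(58) = 28


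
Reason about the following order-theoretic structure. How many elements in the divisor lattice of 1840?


Divisors of 1840: [1, 2, 4, 5, 8, 10, 16, 20, 23, 40, 46, 80, 92, 115, 184, 230, 368, 460, 920, 1840]
Count: 20


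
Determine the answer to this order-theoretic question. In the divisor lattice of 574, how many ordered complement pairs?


Complement pair (a,b): a meet b = bottom, a join b = top.
Here: gcd(a,b)=1 and lcm(a,b)=574, i.e. a*b=574 with a,b coprime.
Pairs found: (1,574), (2,287), (7,82), (14,41), ... (4 more)
Total ordered pairs: 8


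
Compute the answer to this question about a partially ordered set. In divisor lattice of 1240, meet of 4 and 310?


In a divisor lattice, meet = gcd (greatest common divisor).
By Euclidean algorithm or factoring: gcd(4,310) = 2


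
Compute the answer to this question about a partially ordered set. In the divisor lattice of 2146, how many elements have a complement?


An element a is complemented if some b has a meet b = bottom, a join b = top.
a is complemented iff gcd(a, n/a)=1, i.e. a is a unitary divisor of 2146.
Complemented elements: 1, 2, 29, 37, 58, 74, ... (2 more)
Count: 8


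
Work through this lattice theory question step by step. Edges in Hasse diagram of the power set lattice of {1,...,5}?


A cover relation a -< b holds when a < b with no c strictly between.
Cover relations:
  {} -< {1}
  {} -< {2}
  {} -< {3}
  {} -< {4}
  {} -< {5}
  {1} -< {1,2}
  {1} -< {1,3}
  {1} -< {1,4}
  ...72 more
Total: 80


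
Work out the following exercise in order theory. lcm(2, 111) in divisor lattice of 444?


Join=lcm.
gcd(2,111)=1
lcm=222


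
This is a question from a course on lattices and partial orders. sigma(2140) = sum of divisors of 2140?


sigma(n) = sum of divisors.
Divisors of 2140: [1, 2, 4, 5, 10, 20, 107, 214, 428, 535, 1070, 2140]
Sum = 4536


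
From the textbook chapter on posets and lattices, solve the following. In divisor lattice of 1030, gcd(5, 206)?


Meet=gcd.
gcd(5,206)=1


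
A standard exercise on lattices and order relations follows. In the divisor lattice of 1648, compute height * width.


Height = length of longest chain minus 1; width = size of largest antichain.
A maximum chain: 1 | 103 | 206 | 412 | 824 | 1648  (height 5).
A maximum antichain: {2, 103}  (width 2).
Product = 5 * 2 = 10


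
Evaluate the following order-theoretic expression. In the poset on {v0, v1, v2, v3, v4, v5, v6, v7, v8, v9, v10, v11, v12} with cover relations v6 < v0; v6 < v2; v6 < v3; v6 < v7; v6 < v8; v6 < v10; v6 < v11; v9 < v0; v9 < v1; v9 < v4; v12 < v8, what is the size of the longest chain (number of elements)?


A chain is a totally ordered subset; we count the number of elements in a maximum chain.
Compute, for each element x, the size of the longest chain ending at x:
  v5: 1
  v6: 1
  v9: 1
  v12: 1
  v1: 2
  v2: 2
  ...
A maximum chain: v6 < v0
Number of elements in the longest chain: 2


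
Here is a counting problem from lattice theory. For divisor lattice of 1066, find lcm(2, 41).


In a divisor lattice, join = lcm (least common multiple).
Compute lcm iteratively: start with first element, then lcm(current, next).
Elements: [2, 41]
lcm(2,41) = 82
Final lcm = 82


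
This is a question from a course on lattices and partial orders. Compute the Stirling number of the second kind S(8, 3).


S(n,k) = k*S(n-1,k) + S(n-1,k-1).
S(7,3) = 301, S(7,2) = 63
S(8,3) = 3*301 + 63 = 903 + 63
S(8,3) = 966


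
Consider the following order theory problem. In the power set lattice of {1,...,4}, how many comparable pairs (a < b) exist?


A comparable pair {a,b} has a < b or b < a in the order.
Count unordered pairs where one element is strictly below the other.
Examples: {{},{1}}, {{},{2}}, {{},{3}}, {{},{4}}, ...
Total comparable pairs: 65


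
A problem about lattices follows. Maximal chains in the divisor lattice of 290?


A maximal chain goes from the minimum element to a maximal element via cover relations.
Counting all min-to-max paths in the cover graph.
Total maximal chains: 6


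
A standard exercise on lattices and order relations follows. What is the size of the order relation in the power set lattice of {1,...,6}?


The order relation is {(a,b) : a <= b}, reflexive so it includes (a,a).
Examples: ({},{}), ({},{1,2}), ({},{1,2,3}), ({},{1,2,3,4}), ({},{1,2,3,4,5}), ...
Total ordered pairs: 729


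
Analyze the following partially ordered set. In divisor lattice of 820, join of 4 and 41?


In a divisor lattice, join = lcm (least common multiple).
gcd(4,41) = 1
lcm(4,41) = 4*41/gcd = 164/1 = 164


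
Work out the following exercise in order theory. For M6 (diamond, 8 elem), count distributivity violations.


Distributive law: a ^ (b v c) = (a ^ b) v (a ^ c).
Check all 8^3 = 512 ordered triples (a,b,c).
  e.g. a=a1, b=a2, c=a3: lhs=a1 != rhs=0
  e.g. a=a1, b=a2, c=a4: lhs=a1 != rhs=0
Total violating triples: 120


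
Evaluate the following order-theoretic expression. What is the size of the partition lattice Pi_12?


B(n) = number of set partitions of an n-element set.
B(n) satisfies the recurrence: B(n+1) = sum_k C(n,k)*B(k).
B(12) = 4213597


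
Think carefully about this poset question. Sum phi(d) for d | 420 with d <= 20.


Divisors of 420 up to 20: [1, 2, 3, 4, 5, 6, 7, 10, 12, 14, 15, 20]
phi values: [1, 1, 2, 2, 4, 2, 6, 4, 4, 6, 8, 8]
Sum = 48


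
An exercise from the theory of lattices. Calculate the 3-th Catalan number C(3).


C(n) = C(2n, n) / (n+1).
C(6, 3) = 20
C(3) = 20 / 4 = 5


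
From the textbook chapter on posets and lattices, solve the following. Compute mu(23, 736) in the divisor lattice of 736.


In a divisor lattice, mu(a,b) = mu(b/a) where mu is the classical Mobius function.
b/a = 736/23 = 32
Prime factorization of 32: primes [2]
32 is not squarefree, so mu(32) = 0


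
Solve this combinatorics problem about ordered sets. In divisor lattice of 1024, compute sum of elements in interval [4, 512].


Interval [4,512] in divisors of 1024: [4, 8, 16, 32, 64, 128, 256, 512]
Sum = 1020


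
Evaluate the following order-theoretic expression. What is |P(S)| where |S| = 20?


Power set = 2^n.
2^20 = 1048576


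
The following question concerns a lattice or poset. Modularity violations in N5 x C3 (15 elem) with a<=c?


Modular law: if a <= c then a v (b ^ c) = (a v b) ^ c.
Check all triples (a,b,c) with a <= c among 15 elements.
  e.g. a=(a,0), b=(c,0), c=(b,0): lhs=(a,0) != rhs=(b,0)
  e.g. a=(a,0), b=(c,1), c=(b,0): lhs=(a,0) != rhs=(b,0)
Total violating triples: 18


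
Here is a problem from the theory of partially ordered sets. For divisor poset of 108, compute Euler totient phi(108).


phi(n) = n * prod_{p|n} (1 - 1/p).
Prime divisors of 108: [2, 3]
phi(108) = 108 * (1 - 1/2) * (1 - 1/3)
phi(108) = 36


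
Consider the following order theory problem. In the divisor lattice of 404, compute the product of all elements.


Divisors of 404: [1, 2, 4, 101, 202, 404]
Product = n^(d(n)/2) = 404^(6/2)
Product = 65939264


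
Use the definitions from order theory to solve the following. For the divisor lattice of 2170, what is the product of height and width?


Height = length of longest chain minus 1; width = size of largest antichain.
A maximum chain: 1 | 31 | 217 | 1085 | 2170  (height 4).
A maximum antichain: {10, 14, 35, 62, 155, 217}  (width 6).
Product = 4 * 6 = 24


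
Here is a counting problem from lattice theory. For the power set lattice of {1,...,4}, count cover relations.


A cover relation a -< b holds when a < b with no c strictly between.
Cover relations:
  {} -< {1}
  {} -< {2}
  {} -< {3}
  {} -< {4}
  {1} -< {1,2}
  {1} -< {1,3}
  {1} -< {1,4}
  {2} -< {1,2}
  ...24 more
Total: 32


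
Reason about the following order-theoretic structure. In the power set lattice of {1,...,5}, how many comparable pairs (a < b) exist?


A comparable pair {a,b} has a < b or b < a in the order.
Count unordered pairs where one element is strictly below the other.
Examples: {{},{1}}, {{},{2}}, {{},{3}}, {{},{4}}, ...
Total comparable pairs: 211


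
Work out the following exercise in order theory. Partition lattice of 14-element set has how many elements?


B(n) = number of set partitions of an n-element set.
B(n) satisfies the recurrence: B(n+1) = sum_k C(n,k)*B(k).
B(14) = 190899322


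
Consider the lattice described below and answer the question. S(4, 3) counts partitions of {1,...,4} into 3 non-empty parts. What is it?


S(n,k) = k*S(n-1,k) + S(n-1,k-1).
S(3,3) = 1, S(3,2) = 3
S(4,3) = 3*1 + 3 = 3 + 3
S(4,3) = 6


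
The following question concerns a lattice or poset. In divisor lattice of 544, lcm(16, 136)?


Join=lcm.
gcd(16,136)=8
lcm=272


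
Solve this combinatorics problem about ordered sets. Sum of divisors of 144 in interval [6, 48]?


Interval [6,48] in divisors of 144: [6, 12, 24, 48]
Sum = 90


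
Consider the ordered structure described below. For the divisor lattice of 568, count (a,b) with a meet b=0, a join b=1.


Complement pair (a,b): a meet b = bottom, a join b = top.
Here: gcd(a,b)=1 and lcm(a,b)=568, i.e. a*b=568 with a,b coprime.
Pairs found: (1,568), (8,71), (71,8), (568,1)
Total ordered pairs: 4


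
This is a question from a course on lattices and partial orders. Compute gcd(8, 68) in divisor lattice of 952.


In a divisor lattice, meet = gcd (greatest common divisor).
By Euclidean algorithm or factoring: gcd(8,68) = 4


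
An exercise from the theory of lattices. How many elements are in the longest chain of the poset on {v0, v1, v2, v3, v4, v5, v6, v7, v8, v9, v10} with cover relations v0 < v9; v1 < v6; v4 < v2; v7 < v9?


A chain is a totally ordered subset; we count the number of elements in a maximum chain.
Compute, for each element x, the size of the longest chain ending at x:
  v0: 1
  v1: 1
  v3: 1
  v4: 1
  v5: 1
  v7: 1
  ...
A maximum chain: v4 < v2
Number of elements in the longest chain: 2


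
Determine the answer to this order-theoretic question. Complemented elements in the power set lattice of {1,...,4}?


An element a is complemented if some b has a meet b = bottom, a join b = top.
every subset A has complement S\A, so all elements are complemented.
Complemented elements: {}, {1}, {2}, {3}, {4}, {1,2}, ... (10 more)
Count: 16


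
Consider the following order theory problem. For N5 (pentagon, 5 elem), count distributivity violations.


Distributive law: a ^ (b v c) = (a ^ b) v (a ^ c).
Check all 5^3 = 125 ordered triples (a,b,c).
  e.g. a=b, b=a, c=c: lhs=b != rhs=a
  e.g. a=b, b=c, c=a: lhs=b != rhs=a
Total violating triples: 2


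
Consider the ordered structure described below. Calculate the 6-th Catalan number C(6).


C(n) = C(2n, n) / (n+1).
C(12, 6) = 924
C(6) = 924 / 7 = 132


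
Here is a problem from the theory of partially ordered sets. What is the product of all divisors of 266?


Divisors of 266: [1, 2, 7, 14, 19, 38, 133, 266]
Product = n^(d(n)/2) = 266^(8/2)
Product = 5006411536
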